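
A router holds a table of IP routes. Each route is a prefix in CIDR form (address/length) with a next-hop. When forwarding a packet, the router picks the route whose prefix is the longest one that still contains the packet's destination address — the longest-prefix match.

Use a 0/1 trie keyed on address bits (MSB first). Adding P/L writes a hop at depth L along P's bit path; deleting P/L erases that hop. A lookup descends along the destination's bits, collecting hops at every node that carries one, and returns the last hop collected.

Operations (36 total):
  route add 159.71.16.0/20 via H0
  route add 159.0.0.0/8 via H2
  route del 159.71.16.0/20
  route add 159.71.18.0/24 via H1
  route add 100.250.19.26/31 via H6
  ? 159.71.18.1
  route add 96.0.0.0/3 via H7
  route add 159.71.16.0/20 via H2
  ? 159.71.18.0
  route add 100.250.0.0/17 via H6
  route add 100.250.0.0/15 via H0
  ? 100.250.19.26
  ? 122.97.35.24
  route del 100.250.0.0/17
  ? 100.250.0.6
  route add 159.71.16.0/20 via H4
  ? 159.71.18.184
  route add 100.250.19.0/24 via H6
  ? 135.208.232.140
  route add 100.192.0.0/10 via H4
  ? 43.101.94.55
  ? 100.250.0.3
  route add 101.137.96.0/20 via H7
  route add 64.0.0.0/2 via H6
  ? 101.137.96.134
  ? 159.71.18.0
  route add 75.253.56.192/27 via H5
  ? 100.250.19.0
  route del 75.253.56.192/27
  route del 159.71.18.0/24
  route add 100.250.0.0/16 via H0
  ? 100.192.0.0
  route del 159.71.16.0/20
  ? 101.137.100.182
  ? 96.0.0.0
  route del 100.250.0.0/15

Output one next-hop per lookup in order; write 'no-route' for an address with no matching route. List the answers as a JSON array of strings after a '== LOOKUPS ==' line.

Trace:
  + 159.71.16.0/20 (H0) depth=20
  + 159.0.0.0/8 (H2) depth=8
  - 159.71.16.0/20 clear@20
  + 159.71.18.0/24 (H1) depth=24
  + 100.250.19.26/31 (H6) depth=31
  Q 159.71.18.1: descend 100111110100011100010010 ; hops seen [H2,H1] ; pick H1
  + 96.0.0.0/3 (H7) depth=3
  + 159.71.16.0/20 (H2) depth=20
  Q 159.71.18.0: descend 100111110100011100010010 ; hops seen [H2,H2,H1] ; pick H1
  + 100.250.0.0/17 (H6) depth=17
  + 100.250.0.0/15 (H0) depth=15
  Q 100.250.19.26: descend 0110010011111010000100110001101 ; hops seen [H7,H0,H6,H6] ; pick H6
  Q 122.97.35.24: descend 011 ; hops seen [H7] ; pick H7
  - 100.250.0.0/17 clear@17
  Q 100.250.0.6: descend 0110010011111010000 ; hops seen [H7,H0] ; pick H0
  + 159.71.16.0/20 (H4) depth=20
  Q 159.71.18.184: descend 100111110100011100010010 ; hops seen [H2,H4,H1] ; pick H1
  + 100.250.19.0/24 (H6) depth=24
  Q 135.208.232.140: descend 100 ; hops seen [∅] ; pick no-route
  + 100.192.0.0/10 (H4) depth=10
  Q 43.101.94.55: descend 0 ; hops seen [∅] ; pick no-route
  Q 100.250.0.3: descend 0110010011111010000 ; hops seen [H7,H4,H0] ; pick H0
  + 101.137.96.0/20 (H7) depth=20
  + 64.0.0.0/2 (H6) depth=2
  Q 101.137.96.134: descend 01100101100010010110 ; hops seen [H6,H7,H7] ; pick H7
  Q 159.71.18.0: descend 100111110100011100010010 ; hops seen [H2,H4,H1] ; pick H1
  + 75.253.56.192/27 (H5) depth=27
  Q 100.250.19.0: descend 011001001111101000010011000 ; hops seen [H6,H7,H4,H0,H6] ; pick H6
  - 75.253.56.192/27 clear@27
  - 159.71.18.0/24 clear@24
  + 100.250.0.0/16 (H0) depth=16
  Q 100.192.0.0: descend 0110010011 ; hops seen [H6,H7,H4] ; pick H4
  - 159.71.16.0/20 clear@20
  Q 101.137.100.182: descend 01100101100010010110 ; hops seen [H6,H7,H7] ; pick H7
  Q 96.0.0.0: descend 01100 ; hops seen [H6,H7] ; pick H7
  - 100.250.0.0/15 clear@15

== LOOKUPS ==
["H1","H1","H6","H7","H0","H1","no-route","no-route","H0","H7","H1","H6","H4","H7","H7"]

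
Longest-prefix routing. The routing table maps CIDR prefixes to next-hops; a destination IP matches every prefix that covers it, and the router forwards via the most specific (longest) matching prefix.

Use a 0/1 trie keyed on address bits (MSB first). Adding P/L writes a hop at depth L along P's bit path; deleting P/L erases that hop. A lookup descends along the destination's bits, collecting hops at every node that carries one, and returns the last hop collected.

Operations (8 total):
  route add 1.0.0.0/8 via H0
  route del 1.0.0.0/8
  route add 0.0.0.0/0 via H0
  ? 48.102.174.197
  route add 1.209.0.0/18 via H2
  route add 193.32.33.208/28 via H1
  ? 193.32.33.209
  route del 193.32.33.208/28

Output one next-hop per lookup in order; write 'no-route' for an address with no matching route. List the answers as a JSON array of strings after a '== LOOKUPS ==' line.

Process each operation:
  + 1.0.0.0/8 (H0) depth=8
  - 1.0.0.0/8 clear@8
  + 0.0.0.0/0 (H0) depth=0
  ? 48.102.174.197  path d0:H0→d1:-→d2:-  best=H0
  + 1.209.0.0/18 (H2) depth=18
  + 193.32.33.208/28 (H1) depth=28
  ? 193.32.33.209  path d0:H0→d1:-→d2:-→d3:-→d4:-→d5:-→d6:-→d7:-→d8:-→d9:-→d10:-→d11:-→d12:-→d13:-→d14:-→d15:-→d16:-→d17:-→d18:-→d19:-→d20:-→d21:-→d22:-→d23:-→d24:-→d25:-→d26:-→d27:-→d28:H1  best=H1
  - 193.32.33.208/28 clear@28

== LOOKUPS ==
["H0","H1"]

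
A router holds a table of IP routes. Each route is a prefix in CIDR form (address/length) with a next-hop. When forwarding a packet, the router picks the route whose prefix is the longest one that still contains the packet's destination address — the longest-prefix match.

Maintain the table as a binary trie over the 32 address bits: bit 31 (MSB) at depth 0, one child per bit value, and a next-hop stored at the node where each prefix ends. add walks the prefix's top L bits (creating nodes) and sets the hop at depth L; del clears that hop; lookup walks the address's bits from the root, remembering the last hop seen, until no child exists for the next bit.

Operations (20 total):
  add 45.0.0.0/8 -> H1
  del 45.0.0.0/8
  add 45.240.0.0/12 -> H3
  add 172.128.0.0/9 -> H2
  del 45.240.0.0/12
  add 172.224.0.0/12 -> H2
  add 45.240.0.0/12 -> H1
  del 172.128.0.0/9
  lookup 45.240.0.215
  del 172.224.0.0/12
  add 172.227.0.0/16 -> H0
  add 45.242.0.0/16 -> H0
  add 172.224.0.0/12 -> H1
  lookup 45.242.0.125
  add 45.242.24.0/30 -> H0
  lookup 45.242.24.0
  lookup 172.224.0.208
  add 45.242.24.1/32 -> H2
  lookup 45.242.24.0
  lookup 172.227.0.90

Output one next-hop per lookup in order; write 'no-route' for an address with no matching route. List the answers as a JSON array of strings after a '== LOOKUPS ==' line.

Apply in order:
  + 45.0.0.0/8 (H1) depth=8
  - 45.0.0.0/8 clear@8
  + 45.240.0.0/12 (H3) depth=12
  + 172.128.0.0/9 (H2) depth=9
  - 45.240.0.0/12 clear@12
  + 172.224.0.0/12 (H2) depth=12
  + 45.240.0.0/12 (H1) depth=12
  - 172.128.0.0/9 clear@9
  lookup 45.240.0.215: bits 001011011111 walk d0:-→d1:-→d2:-→d3:-→d4:-→d5:-→d6:-→d7:-→d8:-→d9:-→d10:-→d11:-→d12:H1 -> H1
  - 172.224.0.0/12 clear@12
  + 172.227.0.0/16 (H0) depth=16
  + 45.242.0.0/16 (H0) depth=16
  + 172.224.0.0/12 (H1) depth=12
  lookup 45.242.0.125: bits 0010110111110010 walk d0:-→d1:-→d2:-→d3:-→d4:-→d5:-→d6:-→d7:-→d8:-→d9:-→d10:-→d11:-→d12:H1→d13:-→d14:-→d15:-→d16:H0 -> H0
  + 45.242.24.0/30 (H0) depth=30
  lookup 45.242.24.0: bits 001011011111001000011000000000 walk d0:-→d1:-→d2:-→d3:-→d4:-→d5:-→d6:-→d7:-→d8:-→d9:-→d10:-→d11:-→d12:H1→d13:-→d14:-→d15:-→d16:H0→d17:-→d18:-→d19:-→d20:-→d21:-→d22:-→d23:-→d24:-→d25:-→d26:-→d27:-→d28:-→d29:-→d30:H0 -> H0
  lookup 172.224.0.208: bits 10101100111000 walk d0:-→d1:-→d2:-→d3:-→d4:-→d5:-→d6:-→d7:-→d8:-→d9:-→d10:-→d11:-→d12:H1→d13:-→d14:- -> H1
  + 45.242.24.1/32 (H2) depth=32
  lookup 45.242.24.0: bits 0010110111110010000110000000000 walk d0:-→d1:-→d2:-→d3:-→d4:-→d5:-→d6:-→d7:-→d8:-→d9:-→d10:-→d11:-→d12:H1→d13:-→d14:-→d15:-→d16:H0→d17:-→d18:-→d19:-→d20:-→d21:-→d22:-→d23:-→d24:-→d25:-→d26:-→d27:-→d28:-→d29:-→d30:H0→d31:- -> H0
  lookup 172.227.0.90: bits 1010110011100011 walk d0:-→d1:-→d2:-→d3:-→d4:-→d5:-→d6:-→d7:-→d8:-→d9:-→d10:-→d11:-→d12:H1→d13:-→d14:-→d15:-→d16:H0 -> H0

== LOOKUPS ==
["H1","H0","H0","H1","H0","H0"]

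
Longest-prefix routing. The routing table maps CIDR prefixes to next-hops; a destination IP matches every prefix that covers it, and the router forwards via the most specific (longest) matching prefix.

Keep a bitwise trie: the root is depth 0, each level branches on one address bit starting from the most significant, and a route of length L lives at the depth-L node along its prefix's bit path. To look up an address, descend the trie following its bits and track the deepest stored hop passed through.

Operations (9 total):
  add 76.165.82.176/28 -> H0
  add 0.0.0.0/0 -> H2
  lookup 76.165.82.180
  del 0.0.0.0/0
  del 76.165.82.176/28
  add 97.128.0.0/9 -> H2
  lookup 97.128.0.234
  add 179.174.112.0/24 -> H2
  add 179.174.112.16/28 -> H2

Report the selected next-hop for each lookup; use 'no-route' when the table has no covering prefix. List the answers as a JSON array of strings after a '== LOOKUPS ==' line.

Apply in order:
  add 76.165.82.176/28 -> H0 at depth 28
  add 0.0.0.0/0 -> H2 at depth 0
  Q 76.165.82.180: descend 0100110010100101010100101011 ; hops seen [H2,H0] ; pick H0
  del 0.0.0.0/0 (clear depth 0)
  del 76.165.82.176/28 (clear depth 28)
  add 97.128.0.0/9 -> H2 at depth 9
  Q 97.128.0.234: descend 011000011 ; hops seen [H2] ; pick H2
  add 179.174.112.0/24 -> H2 at depth 24
  add 179.174.112.16/28 -> H2 at depth 28

== LOOKUPS ==
["H0","H2"]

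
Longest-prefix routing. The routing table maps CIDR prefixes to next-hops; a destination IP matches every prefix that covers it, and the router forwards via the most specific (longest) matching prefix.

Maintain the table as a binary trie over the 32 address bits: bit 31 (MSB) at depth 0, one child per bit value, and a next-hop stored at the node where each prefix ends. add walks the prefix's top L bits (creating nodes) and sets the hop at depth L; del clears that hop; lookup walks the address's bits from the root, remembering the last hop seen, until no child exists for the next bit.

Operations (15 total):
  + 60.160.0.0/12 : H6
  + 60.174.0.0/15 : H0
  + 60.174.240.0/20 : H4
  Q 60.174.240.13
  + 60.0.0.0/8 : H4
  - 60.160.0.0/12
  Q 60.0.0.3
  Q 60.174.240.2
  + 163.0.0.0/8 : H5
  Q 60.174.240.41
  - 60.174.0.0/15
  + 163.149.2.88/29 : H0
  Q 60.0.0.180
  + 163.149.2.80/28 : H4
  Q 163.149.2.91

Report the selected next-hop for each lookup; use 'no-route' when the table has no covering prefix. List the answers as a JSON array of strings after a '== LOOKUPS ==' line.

Apply in order:
  add 60.160.0.0/12 -> H6 at depth 12
  add 60.174.0.0/15 -> H0 at depth 15
  add 60.174.240.0/20 -> H4 at depth 20
  Q 60.174.240.13: descend 00111100101011101111 ; hops seen [H6,H0,H4] ; pick H4
  add 60.0.0.0/8 -> H4 at depth 8
  del 60.160.0.0/12 (clear depth 12)
  Q 60.0.0.3: descend 00111100 ; hops seen [H4] ; pick H4
  Q 60.174.240.2: descend 00111100101011101111 ; hops seen [H4,H0,H4] ; pick H4
  add 163.0.0.0/8 -> H5 at depth 8
  Q 60.174.240.41: descend 00111100101011101111 ; hops seen [H4,H0,H4] ; pick H4
  del 60.174.0.0/15 (clear depth 15)
  add 163.149.2.88/29 -> H0 at depth 29
  Q 60.0.0.180: descend 00111100 ; hops seen [H4] ; pick H4
  add 163.149.2.80/28 -> H4 at depth 28
  Q 163.149.2.91: descend 10100011100101010000001001011 ; hops seen [H5,H4,H0] ; pick H0

== LOOKUPS ==
["H4","H4","H4","H4","H4","H0"]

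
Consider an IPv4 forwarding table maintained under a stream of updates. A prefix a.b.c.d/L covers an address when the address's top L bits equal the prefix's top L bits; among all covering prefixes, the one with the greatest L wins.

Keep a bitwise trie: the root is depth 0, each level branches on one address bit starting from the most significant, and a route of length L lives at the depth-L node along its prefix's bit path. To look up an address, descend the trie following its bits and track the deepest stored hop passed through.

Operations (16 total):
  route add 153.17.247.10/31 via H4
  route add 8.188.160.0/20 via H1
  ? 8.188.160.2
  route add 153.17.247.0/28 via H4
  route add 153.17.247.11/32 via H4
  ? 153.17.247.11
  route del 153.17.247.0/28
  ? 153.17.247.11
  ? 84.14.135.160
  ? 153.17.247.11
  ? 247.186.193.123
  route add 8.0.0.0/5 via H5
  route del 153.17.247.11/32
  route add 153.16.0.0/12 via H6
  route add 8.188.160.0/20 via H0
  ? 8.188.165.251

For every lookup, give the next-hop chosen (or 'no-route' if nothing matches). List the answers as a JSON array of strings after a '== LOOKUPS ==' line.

Apply in order:
  add 153.17.247.10/31 -> H4 at depth 31
  add 8.188.160.0/20 -> H1 at depth 20
  ? 8.188.160.2  path d0:-→d1:-→d2:-→d3:-→d4:-→d5:-→d6:-→d7:-→d8:-→d9:-→d10:-→d11:-→d12:-→d13:-→d14:-→d15:-→d16:-→d17:-→d18:-→d19:-→d20:H1  best=H1
  add 153.17.247.0/28 -> H4 at depth 28
  add 153.17.247.11/32 -> H4 at depth 32
  ? 153.17.247.11  path d0:-→d1:-→d2:-→d3:-→d4:-→d5:-→d6:-→d7:-→d8:-→d9:-→d10:-→d11:-→d12:-→d13:-→d14:-→d15:-→d16:-→d17:-→d18:-→d19:-→d20:-→d21:-→d22:-→d23:-→d24:-→d25:-→d26:-→d27:-→d28:H4→d29:-→d30:-→d31:H4→d32:H4  best=H4
  - 153.17.247.0/28 clear@28
  ? 153.17.247.11  path d0:-→d1:-→d2:-→d3:-→d4:-→d5:-→d6:-→d7:-→d8:-→d9:-→d10:-→d11:-→d12:-→d13:-→d14:-→d15:-→d16:-→d17:-→d18:-→d19:-→d20:-→d21:-→d22:-→d23:-→d24:-→d25:-→d26:-→d27:-→d28:-→d29:-→d30:-→d31:H4→d32:H4  best=H4
  ? 84.14.135.160  path d0:-→d1:-  best=no-route
  ? 153.17.247.11  path d0:-→d1:-→d2:-→d3:-→d4:-→d5:-→d6:-→d7:-→d8:-→d9:-→d10:-→d11:-→d12:-→d13:-→d14:-→d15:-→d16:-→d17:-→d18:-→d19:-→d20:-→d21:-→d22:-→d23:-→d24:-→d25:-→d26:-→d27:-→d28:-→d29:-→d30:-→d31:H4→d32:H4  best=H4
  ? 247.186.193.123  path d0:-→d1:-  best=no-route
  add 8.0.0.0/5 -> H5 at depth 5
  - 153.17.247.11/32 clear@32
  add 153.16.0.0/12 -> H6 at depth 12
  add 8.188.160.0/20 -> H0 at depth 20
  ? 8.188.165.251  path d0:-→d1:-→d2:-→d3:-→d4:-→d5:H5→d6:-→d7:-→d8:-→d9:-→d10:-→d11:-→d12:-→d13:-→d14:-→d15:-→d16:-→d17:-→d18:-→d19:-→d20:H0  best=H0

== LOOKUPS ==
["H1","H4","H4","no-route","H4","no-route","H0"]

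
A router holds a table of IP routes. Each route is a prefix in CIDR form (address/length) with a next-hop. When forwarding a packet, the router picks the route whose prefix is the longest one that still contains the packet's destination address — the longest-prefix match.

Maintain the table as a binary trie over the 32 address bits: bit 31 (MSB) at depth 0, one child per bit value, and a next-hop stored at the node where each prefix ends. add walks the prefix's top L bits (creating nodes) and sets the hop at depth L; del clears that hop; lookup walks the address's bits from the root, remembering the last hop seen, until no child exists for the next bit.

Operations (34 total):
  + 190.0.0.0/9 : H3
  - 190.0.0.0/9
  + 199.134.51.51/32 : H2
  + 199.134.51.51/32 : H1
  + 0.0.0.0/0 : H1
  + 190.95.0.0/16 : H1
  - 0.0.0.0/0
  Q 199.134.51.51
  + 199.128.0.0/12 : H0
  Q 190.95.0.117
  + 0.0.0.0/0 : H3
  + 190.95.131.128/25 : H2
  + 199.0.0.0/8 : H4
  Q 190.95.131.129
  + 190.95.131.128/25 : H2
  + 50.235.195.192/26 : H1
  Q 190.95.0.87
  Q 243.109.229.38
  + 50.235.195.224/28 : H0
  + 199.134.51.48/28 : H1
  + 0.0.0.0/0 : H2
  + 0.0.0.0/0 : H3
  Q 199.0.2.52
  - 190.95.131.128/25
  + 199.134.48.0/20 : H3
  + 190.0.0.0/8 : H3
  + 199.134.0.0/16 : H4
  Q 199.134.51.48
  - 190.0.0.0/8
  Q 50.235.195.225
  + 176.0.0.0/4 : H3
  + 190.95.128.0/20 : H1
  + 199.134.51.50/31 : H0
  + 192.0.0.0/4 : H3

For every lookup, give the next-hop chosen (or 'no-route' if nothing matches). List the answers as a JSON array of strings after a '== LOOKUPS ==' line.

Process each operation:
  + 190.0.0.0/9 (H3) depth=9
  - 190.0.0.0/9 clear@9
  + 199.134.51.51/32 (H2) depth=32
  + 199.134.51.51/32 (H1) depth=32
  + 0.0.0.0/0 (H1) depth=0
  + 190.95.0.0/16 (H1) depth=16
  - 0.0.0.0/0 clear@0
  ? 199.134.51.51  path d0:-→d1:-→d2:-→d3:-→d4:-→d5:-→d6:-→d7:-→d8:-→d9:-→d10:-→d11:-→d12:-→d13:-→d14:-→d15:-→d16:-→d17:-→d18:-→d19:-→d20:-→d21:-→d22:-→d23:-→d24:-→d25:-→d26:-→d27:-→d28:-→d29:-→d30:-→d31:-→d32:H1  best=H1
  + 199.128.0.0/12 (H0) depth=12
  ? 190.95.0.117  path d0:-→d1:-→d2:-→d3:-→d4:-→d5:-→d6:-→d7:-→d8:-→d9:-→d10:-→d11:-→d12:-→d13:-→d14:-→d15:-→d16:H1  best=H1
  + 0.0.0.0/0 (H3) depth=0
  + 190.95.131.128/25 (H2) depth=25
  + 199.0.0.0/8 (H4) depth=8
  ? 190.95.131.129  path d0:H3→d1:-→d2:-→d3:-→d4:-→d5:-→d6:-→d7:-→d8:-→d9:-→d10:-→d11:-→d12:-→d13:-→d14:-→d15:-→d16:H1→d17:-→d18:-→d19:-→d20:-→d21:-→d22:-→d23:-→d24:-→d25:H2  best=H2
  + 190.95.131.128/25 (H2) depth=25
  + 50.235.195.192/26 (H1) depth=26
  ? 190.95.0.87  path d0:H3→d1:-→d2:-→d3:-→d4:-→d5:-→d6:-→d7:-→d8:-→d9:-→d10:-→d11:-→d12:-→d13:-→d14:-→d15:-→d16:H1  best=H1
  ? 243.109.229.38  path d0:H3→d1:-→d2:-  best=H3
  + 50.235.195.224/28 (H0) depth=28
  + 199.134.51.48/28 (H1) depth=28
  + 0.0.0.0/0 (H2) depth=0
  + 0.0.0.0/0 (H3) depth=0
  ? 199.0.2.52  path d0:H3→d1:-→d2:-→d3:-→d4:-→d5:-→d6:-→d7:-→d8:H4  best=H4
  - 190.95.131.128/25 clear@25
  + 199.134.48.0/20 (H3) depth=20
  + 190.0.0.0/8 (H3) depth=8
  + 199.134.0.0/16 (H4) depth=16
  ? 199.134.51.48  path d0:H3→d1:-→d2:-→d3:-→d4:-→d5:-→d6:-→d7:-→d8:H4→d9:-→d10:-→d11:-→d12:H0→d13:-→d14:-→d15:-→d16:H4→d17:-→d18:-→d19:-→d20:H3→d21:-→d22:-→d23:-→d24:-→d25:-→d26:-→d27:-→d28:H1→d29:-→d30:-  best=H1
  - 190.0.0.0/8 clear@8
  ? 50.235.195.225  path d0:H3→d1:-→d2:-→d3:-→d4:-→d5:-→d6:-→d7:-→d8:-→d9:-→d10:-→d11:-→d12:-→d13:-→d14:-→d15:-→d16:-→d17:-→d18:-→d19:-→d20:-→d21:-→d22:-→d23:-→d24:-→d25:-→d26:H1→d27:-→d28:H0  best=H0
  + 176.0.0.0/4 (H3) depth=4
  + 190.95.128.0/20 (H1) depth=20
  + 199.134.51.50/31 (H0) depth=31
  + 192.0.0.0/4 (H3) depth=4

== LOOKUPS ==
["H1","H1","H2","H1","H3","H4","H1","H0"]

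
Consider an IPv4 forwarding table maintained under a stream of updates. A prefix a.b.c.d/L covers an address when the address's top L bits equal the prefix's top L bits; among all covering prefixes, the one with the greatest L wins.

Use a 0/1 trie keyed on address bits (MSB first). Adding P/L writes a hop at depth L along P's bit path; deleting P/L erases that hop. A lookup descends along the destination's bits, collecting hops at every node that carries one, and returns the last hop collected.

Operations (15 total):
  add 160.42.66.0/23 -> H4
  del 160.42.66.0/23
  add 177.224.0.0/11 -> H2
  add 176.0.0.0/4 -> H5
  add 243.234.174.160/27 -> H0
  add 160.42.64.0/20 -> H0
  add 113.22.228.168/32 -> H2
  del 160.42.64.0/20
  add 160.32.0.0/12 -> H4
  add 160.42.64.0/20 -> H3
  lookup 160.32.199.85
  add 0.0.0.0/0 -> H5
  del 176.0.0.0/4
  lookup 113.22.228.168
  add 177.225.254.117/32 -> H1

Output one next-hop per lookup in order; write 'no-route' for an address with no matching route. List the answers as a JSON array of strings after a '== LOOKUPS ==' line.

Process each operation:
  add 160.42.66.0/23 -> H4 at depth 23
  - 160.42.66.0/23 clear@23
  add 177.224.0.0/11 -> H2 at depth 11
  add 176.0.0.0/4 -> H5 at depth 4
  add 243.234.174.160/27 -> H0 at depth 27
  add 160.42.64.0/20 -> H0 at depth 20
  add 113.22.228.168/32 -> H2 at depth 32
  - 160.42.64.0/20 clear@20
  add 160.32.0.0/12 -> H4 at depth 12
  add 160.42.64.0/20 -> H3 at depth 20
  ? 160.32.199.85  path d0:-→d1:-→d2:-→d3:-→d4:-→d5:-→d6:-→d7:-→d8:-→d9:-→d10:-→d11:-→d12:H4  best=H4
  add 0.0.0.0/0 -> H5 at depth 0
  - 176.0.0.0/4 clear@4
  ? 113.22.228.168  path d0:H5→d1:-→d2:-→d3:-→d4:-→d5:-→d6:-→d7:-→d8:-→d9:-→d10:-→d11:-→d12:-→d13:-→d14:-→d15:-→d16:-→d17:-→d18:-→d19:-→d20:-→d21:-→d22:-→d23:-→d24:-→d25:-→d26:-→d27:-→d28:-→d29:-→d30:-→d31:-→d32:H2  best=H2
  add 177.225.254.117/32 -> H1 at depth 32

== LOOKUPS ==
["H4","H2"]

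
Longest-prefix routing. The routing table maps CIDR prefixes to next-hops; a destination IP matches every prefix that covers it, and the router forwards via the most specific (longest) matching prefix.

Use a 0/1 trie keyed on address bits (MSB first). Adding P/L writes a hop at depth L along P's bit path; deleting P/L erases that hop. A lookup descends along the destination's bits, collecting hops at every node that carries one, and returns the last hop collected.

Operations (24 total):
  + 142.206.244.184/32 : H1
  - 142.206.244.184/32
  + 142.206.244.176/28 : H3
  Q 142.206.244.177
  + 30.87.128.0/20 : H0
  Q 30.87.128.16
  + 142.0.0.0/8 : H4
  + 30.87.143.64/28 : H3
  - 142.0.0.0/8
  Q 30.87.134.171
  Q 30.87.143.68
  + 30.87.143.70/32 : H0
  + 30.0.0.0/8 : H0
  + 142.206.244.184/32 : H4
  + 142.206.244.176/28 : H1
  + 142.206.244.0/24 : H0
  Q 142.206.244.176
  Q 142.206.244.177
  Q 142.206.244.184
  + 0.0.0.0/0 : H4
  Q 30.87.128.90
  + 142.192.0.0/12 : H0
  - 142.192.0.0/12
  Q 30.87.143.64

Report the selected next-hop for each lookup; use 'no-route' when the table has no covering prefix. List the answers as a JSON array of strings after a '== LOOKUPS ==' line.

Apply in order:
  + 142.206.244.184/32 (H1) depth=32
  - 142.206.244.184/32 clear@32
  + 142.206.244.176/28 (H3) depth=28
  Q 142.206.244.177: descend 1000111011001110111101001011 ; hops seen [H3] ; pick H3
  + 30.87.128.0/20 (H0) depth=20
  Q 30.87.128.16: descend 00011110010101111000 ; hops seen [H0] ; pick H0
  + 142.0.0.0/8 (H4) depth=8
  + 30.87.143.64/28 (H3) depth=28
  - 142.0.0.0/8 clear@8
  Q 30.87.134.171: descend 00011110010101111000 ; hops seen [H0] ; pick H0
  Q 30.87.143.68: descend 0001111001010111100011110100 ; hops seen [H0,H3] ; pick H3
  + 30.87.143.70/32 (H0) depth=32
  + 30.0.0.0/8 (H0) depth=8
  + 142.206.244.184/32 (H4) depth=32
  + 142.206.244.176/28 (H1) depth=28
  + 142.206.244.0/24 (H0) depth=24
  Q 142.206.244.176: descend 1000111011001110111101001011 ; hops seen [H0,H1] ; pick H1
  Q 142.206.244.177: descend 1000111011001110111101001011 ; hops seen [H0,H1] ; pick H1
  Q 142.206.244.184: descend 10001110110011101111010010111000 ; hops seen [H0,H1,H4] ; pick H4
  + 0.0.0.0/0 (H4) depth=0
  Q 30.87.128.90: descend 00011110010101111000 ; hops seen [H4,H0,H0] ; pick H0
  + 142.192.0.0/12 (H0) depth=12
  - 142.192.0.0/12 clear@12
  Q 30.87.143.64: descend 00011110010101111000111101000 ; hops seen [H4,H0,H0,H3] ; pick H3

== LOOKUPS ==
["H3","H0","H0","H3","H1","H1","H4","H0","H3"]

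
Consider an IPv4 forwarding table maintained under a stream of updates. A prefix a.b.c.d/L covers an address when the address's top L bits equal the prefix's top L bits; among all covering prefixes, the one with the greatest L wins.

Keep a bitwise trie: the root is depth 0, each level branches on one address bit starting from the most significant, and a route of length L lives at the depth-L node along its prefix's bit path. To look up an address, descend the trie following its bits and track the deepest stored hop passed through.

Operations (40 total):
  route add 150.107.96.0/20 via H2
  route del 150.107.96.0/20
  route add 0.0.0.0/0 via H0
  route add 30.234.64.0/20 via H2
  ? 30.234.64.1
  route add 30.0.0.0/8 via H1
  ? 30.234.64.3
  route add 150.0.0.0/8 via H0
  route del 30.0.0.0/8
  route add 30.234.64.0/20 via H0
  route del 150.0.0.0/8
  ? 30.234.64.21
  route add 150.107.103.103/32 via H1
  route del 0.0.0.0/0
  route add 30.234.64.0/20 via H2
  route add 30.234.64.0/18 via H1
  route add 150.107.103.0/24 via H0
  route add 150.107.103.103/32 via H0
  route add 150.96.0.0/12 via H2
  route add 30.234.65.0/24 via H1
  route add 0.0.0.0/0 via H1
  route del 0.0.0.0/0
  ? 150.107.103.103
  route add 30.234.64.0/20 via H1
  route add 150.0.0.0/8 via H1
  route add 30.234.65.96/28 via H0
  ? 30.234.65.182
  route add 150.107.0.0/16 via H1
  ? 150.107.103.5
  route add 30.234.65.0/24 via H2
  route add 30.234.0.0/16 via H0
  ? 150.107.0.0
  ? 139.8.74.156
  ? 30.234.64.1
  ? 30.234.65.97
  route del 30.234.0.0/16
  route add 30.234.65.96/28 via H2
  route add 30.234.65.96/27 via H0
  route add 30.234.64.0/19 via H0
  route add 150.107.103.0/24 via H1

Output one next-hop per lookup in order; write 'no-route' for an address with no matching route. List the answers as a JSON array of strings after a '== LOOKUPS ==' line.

Apply in order:
  + 150.107.96.0/20 (H2) depth=20
  del 150.107.96.0/20 (clear depth 20)
  + 0.0.0.0/0 (H0) depth=0
  + 30.234.64.0/20 (H2) depth=20
  ? 30.234.64.1  path d0:H0→d1:-→d2:-→d3:-→d4:-→d5:-→d6:-→d7:-→d8:-→d9:-→d10:-→d11:-→d12:-→d13:-→d14:-→d15:-→d16:-→d17:-→d18:-→d19:-→d20:H2  best=H2
  + 30.0.0.0/8 (H1) depth=8
  ? 30.234.64.3  path d0:H0→d1:-→d2:-→d3:-→d4:-→d5:-→d6:-→d7:-→d8:H1→d9:-→d10:-→d11:-→d12:-→d13:-→d14:-→d15:-→d16:-→d17:-→d18:-→d19:-→d20:H2  best=H2
  + 150.0.0.0/8 (H0) depth=8
  del 30.0.0.0/8 (clear depth 8)
  + 30.234.64.0/20 (H0) depth=20
  del 150.0.0.0/8 (clear depth 8)
  ? 30.234.64.21  path d0:H0→d1:-→d2:-→d3:-→d4:-→d5:-→d6:-→d7:-→d8:-→d9:-→d10:-→d11:-→d12:-→d13:-→d14:-→d15:-→d16:-→d17:-→d18:-→d19:-→d20:H0  best=H0
  + 150.107.103.103/32 (H1) depth=32
  del 0.0.0.0/0 (clear depth 0)
  + 30.234.64.0/20 (H2) depth=20
  + 30.234.64.0/18 (H1) depth=18
  + 150.107.103.0/24 (H0) depth=24
  + 150.107.103.103/32 (H0) depth=32
  + 150.96.0.0/12 (H2) depth=12
  + 30.234.65.0/24 (H1) depth=24
  + 0.0.0.0/0 (H1) depth=0
  del 0.0.0.0/0 (clear depth 0)
  ? 150.107.103.103  path d0:-→d1:-→d2:-→d3:-→d4:-→d5:-→d6:-→d7:-→d8:-→d9:-→d10:-→d11:-→d12:H2→d13:-→d14:-→d15:-→d16:-→d17:-→d18:-→d19:-→d20:-→d21:-→d22:-→d23:-→d24:H0→d25:-→d26:-→d27:-→d28:-→d29:-→d30:-→d31:-→d32:H0  best=H0
  + 30.234.64.0/20 (H1) depth=20
  + 150.0.0.0/8 (H1) depth=8
  + 30.234.65.96/28 (H0) depth=28
  ? 30.234.65.182  path d0:-→d1:-→d2:-→d3:-→d4:-→d5:-→d6:-→d7:-→d8:-→d9:-→d10:-→d11:-→d12:-→d13:-→d14:-→d15:-→d16:-→d17:-→d18:H1→d19:-→d20:H1→d21:-→d22:-→d23:-→d24:H1  best=H1
  + 150.107.0.0/16 (H1) depth=16
  ? 150.107.103.5  path d0:-→d1:-→d2:-→d3:-→d4:-→d5:-→d6:-→d7:-→d8:H1→d9:-→d10:-→d11:-→d12:H2→d13:-→d14:-→d15:-→d16:H1→d17:-→d18:-→d19:-→d20:-→d21:-→d22:-→d23:-→d24:H0→d25:-  best=H0
  + 30.234.65.0/24 (H2) depth=24
  + 30.234.0.0/16 (H0) depth=16
  ? 150.107.0.0  path d0:-→d1:-→d2:-→d3:-→d4:-→d5:-→d6:-→d7:-→d8:H1→d9:-→d10:-→d11:-→d12:H2→d13:-→d14:-→d15:-→d16:H1→d17:-  best=H1
  ? 139.8.74.156  path d0:-→d1:-→d2:-→d3:-  best=no-route
  ? 30.234.64.1  path d0:-→d1:-→d2:-→d3:-→d4:-→d5:-→d6:-→d7:-→d8:-→d9:-→d10:-→d11:-→d12:-→d13:-→d14:-→d15:-→d16:H0→d17:-→d18:H1→d19:-→d20:H1→d21:-→d22:-→d23:-  best=H1
  ? 30.234.65.97  path d0:-→d1:-→d2:-→d3:-→d4:-→d5:-→d6:-→d7:-→d8:-→d9:-→d10:-→d11:-→d12:-→d13:-→d14:-→d15:-→d16:H0→d17:-→d18:H1→d19:-→d20:H1→d21:-→d22:-→d23:-→d24:H2→d25:-→d26:-→d27:-→d28:H0  best=H0
  del 30.234.0.0/16 (clear depth 16)
  + 30.234.65.96/28 (H2) depth=28
  + 30.234.65.96/27 (H0) depth=27
  + 30.234.64.0/19 (H0) depth=19
  + 150.107.103.0/24 (H1) depth=24

== LOOKUPS ==
["H2","H2","H0","H0","H1","H0","H1","no-route","H1","H0"]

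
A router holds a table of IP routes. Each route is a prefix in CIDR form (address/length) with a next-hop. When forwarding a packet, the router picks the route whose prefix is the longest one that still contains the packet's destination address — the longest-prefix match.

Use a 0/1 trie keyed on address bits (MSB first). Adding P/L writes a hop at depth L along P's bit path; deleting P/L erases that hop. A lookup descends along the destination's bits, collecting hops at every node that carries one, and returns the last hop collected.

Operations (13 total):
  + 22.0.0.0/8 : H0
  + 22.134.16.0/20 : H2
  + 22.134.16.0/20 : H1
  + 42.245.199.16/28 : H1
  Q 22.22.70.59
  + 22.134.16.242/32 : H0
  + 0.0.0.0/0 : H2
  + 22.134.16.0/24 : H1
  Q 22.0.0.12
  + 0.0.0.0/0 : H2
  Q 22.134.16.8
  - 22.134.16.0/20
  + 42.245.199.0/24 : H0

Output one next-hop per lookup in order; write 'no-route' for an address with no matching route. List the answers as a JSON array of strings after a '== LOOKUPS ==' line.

Trace:
  + 22.0.0.0/8 (H0) depth=8
  + 22.134.16.0/20 (H2) depth=20
  + 22.134.16.0/20 (H1) depth=20
  + 42.245.199.16/28 (H1) depth=28
  ? 22.22.70.59  path d0:-→d1:-→d2:-→d3:-→d4:-→d5:-→d6:-→d7:-→d8:H0  best=H0
  + 22.134.16.242/32 (H0) depth=32
  + 0.0.0.0/0 (H2) depth=0
  + 22.134.16.0/24 (H1) depth=24
  ? 22.0.0.12  path d0:H2→d1:-→d2:-→d3:-→d4:-→d5:-→d6:-→d7:-→d8:H0  best=H0
  + 0.0.0.0/0 (H2) depth=0
  ? 22.134.16.8  path d0:H2→d1:-→d2:-→d3:-→d4:-→d5:-→d6:-→d7:-→d8:H0→d9:-→d10:-→d11:-→d12:-→d13:-→d14:-→d15:-→d16:-→d17:-→d18:-→d19:-→d20:H1→d21:-→d22:-→d23:-→d24:H1  best=H1
  - 22.134.16.0/20 clear@20
  + 42.245.199.0/24 (H0) depth=24

== LOOKUPS ==
["H0","H0","H1"]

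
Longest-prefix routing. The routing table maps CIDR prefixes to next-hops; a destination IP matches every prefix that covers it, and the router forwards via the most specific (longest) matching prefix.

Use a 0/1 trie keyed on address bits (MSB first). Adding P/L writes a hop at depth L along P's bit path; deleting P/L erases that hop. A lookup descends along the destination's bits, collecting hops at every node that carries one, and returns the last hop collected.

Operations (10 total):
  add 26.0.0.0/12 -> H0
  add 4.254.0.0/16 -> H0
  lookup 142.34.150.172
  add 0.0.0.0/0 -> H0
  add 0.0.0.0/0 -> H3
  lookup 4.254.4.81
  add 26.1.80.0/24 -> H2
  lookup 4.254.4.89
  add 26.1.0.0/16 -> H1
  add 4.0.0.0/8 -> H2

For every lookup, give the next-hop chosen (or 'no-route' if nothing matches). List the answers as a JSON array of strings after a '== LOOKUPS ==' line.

Trace:
  add 26.0.0.0/12 -> H0 at depth 12
  add 4.254.0.0/16 -> H0 at depth 16
  ? 142.34.150.172  path d0:-  best=no-route
  add 0.0.0.0/0 -> H0 at depth 0
  add 0.0.0.0/0 -> H3 at depth 0
  ? 4.254.4.81  path d0:H3→d1:-→d2:-→d3:-→d4:-→d5:-→d6:-→d7:-→d8:-→d9:-→d10:-→d11:-→d12:-→d13:-→d14:-→d15:-→d16:H0  best=H0
  add 26.1.80.0/24 -> H2 at depth 24
  ? 4.254.4.89  path d0:H3→d1:-→d2:-→d3:-→d4:-→d5:-→d6:-→d7:-→d8:-→d9:-→d10:-→d11:-→d12:-→d13:-→d14:-→d15:-→d16:H0  best=H0
  add 26.1.0.0/16 -> H1 at depth 16
  add 4.0.0.0/8 -> H2 at depth 8

== LOOKUPS ==
["no-route","H0","H0"]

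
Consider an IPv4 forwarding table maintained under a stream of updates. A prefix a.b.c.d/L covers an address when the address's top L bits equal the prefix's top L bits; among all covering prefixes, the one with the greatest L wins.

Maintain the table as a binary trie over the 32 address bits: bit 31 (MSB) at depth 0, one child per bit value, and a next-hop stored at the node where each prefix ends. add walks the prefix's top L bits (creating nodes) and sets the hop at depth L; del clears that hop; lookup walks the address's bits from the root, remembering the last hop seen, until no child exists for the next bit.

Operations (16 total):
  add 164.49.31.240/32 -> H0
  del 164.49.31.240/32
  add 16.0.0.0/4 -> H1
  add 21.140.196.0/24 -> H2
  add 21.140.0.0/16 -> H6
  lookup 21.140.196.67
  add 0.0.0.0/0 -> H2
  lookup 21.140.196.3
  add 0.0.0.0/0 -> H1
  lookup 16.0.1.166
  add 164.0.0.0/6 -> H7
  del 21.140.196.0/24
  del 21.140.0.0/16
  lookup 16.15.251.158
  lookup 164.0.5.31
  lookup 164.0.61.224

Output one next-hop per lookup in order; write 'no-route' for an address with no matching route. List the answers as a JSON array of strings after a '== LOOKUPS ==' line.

Apply in order:
  + 164.49.31.240/32 (H0) depth=32
  - 164.49.31.240/32 clear@32
  + 16.0.0.0/4 (H1) depth=4
  + 21.140.196.0/24 (H2) depth=24
  + 21.140.0.0/16 (H6) depth=16
  lookup 21.140.196.67: bits 000101011000110011000100 walk d0:-→d1:-→d2:-→d3:-→d4:H1→d5:-→d6:-→d7:-→d8:-→d9:-→d10:-→d11:-→d12:-→d13:-→d14:-→d15:-→d16:H6→d17:-→d18:-→d19:-→d20:-→d21:-→d22:-→d23:-→d24:H2 -> H2
  + 0.0.0.0/0 (H2) depth=0
  lookup 21.140.196.3: bits 000101011000110011000100 walk d0:H2→d1:-→d2:-→d3:-→d4:H1→d5:-→d6:-→d7:-→d8:-→d9:-→d10:-→d11:-→d12:-→d13:-→d14:-→d15:-→d16:H6→d17:-→d18:-→d19:-→d20:-→d21:-→d22:-→d23:-→d24:H2 -> H2
  + 0.0.0.0/0 (H1) depth=0
  lookup 16.0.1.166: bits 00010 walk d0:H1→d1:-→d2:-→d3:-→d4:H1→d5:- -> H1
  + 164.0.0.0/6 (H7) depth=6
  - 21.140.196.0/24 clear@24
  - 21.140.0.0/16 clear@16
  lookup 16.15.251.158: bits 00010 walk d0:H1→d1:-→d2:-→d3:-→d4:H1→d5:- -> H1
  lookup 164.0.5.31: bits 1010010000 walk d0:H1→d1:-→d2:-→d3:-→d4:-→d5:-→d6:H7→d7:-→d8:-→d9:-→d10:- -> H7
  lookup 164.0.61.224: bits 1010010000 walk d0:H1→d1:-→d2:-→d3:-→d4:-→d5:-→d6:H7→d7:-→d8:-→d9:-→d10:- -> H7

== LOOKUPS ==
["H2","H2","H1","H1","H7","H7"]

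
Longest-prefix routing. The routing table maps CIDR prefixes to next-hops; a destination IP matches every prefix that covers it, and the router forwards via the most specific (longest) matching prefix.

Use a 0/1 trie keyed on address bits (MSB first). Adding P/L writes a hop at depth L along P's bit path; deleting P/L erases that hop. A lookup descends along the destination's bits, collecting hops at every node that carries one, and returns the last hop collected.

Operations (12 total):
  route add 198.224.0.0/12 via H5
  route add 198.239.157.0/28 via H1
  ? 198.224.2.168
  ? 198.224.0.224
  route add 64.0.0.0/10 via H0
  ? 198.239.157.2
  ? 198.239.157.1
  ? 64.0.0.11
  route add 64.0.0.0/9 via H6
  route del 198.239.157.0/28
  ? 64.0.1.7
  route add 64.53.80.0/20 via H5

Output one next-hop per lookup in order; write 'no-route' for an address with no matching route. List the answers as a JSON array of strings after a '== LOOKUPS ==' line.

Trace:
  add 198.224.0.0/12 -> H5 at depth 12
  add 198.239.157.0/28 -> H1 at depth 28
  Q 198.224.2.168: descend 110001101110 ; hops seen [H5] ; pick H5
  Q 198.224.0.224: descend 110001101110 ; hops seen [H5] ; pick H5
  add 64.0.0.0/10 -> H0 at depth 10
  Q 198.239.157.2: descend 1100011011101111100111010000 ; hops seen [H5,H1] ; pick H1
  Q 198.239.157.1: descend 1100011011101111100111010000 ; hops seen [H5,H1] ; pick H1
  Q 64.0.0.11: descend 0100000000 ; hops seen [H0] ; pick H0
  add 64.0.0.0/9 -> H6 at depth 9
  del 198.239.157.0/28 (clear depth 28)
  Q 64.0.1.7: descend 0100000000 ; hops seen [H6,H0] ; pick H0
  add 64.53.80.0/20 -> H5 at depth 20

== LOOKUPS ==
["H5","H5","H1","H1","H0","H0"]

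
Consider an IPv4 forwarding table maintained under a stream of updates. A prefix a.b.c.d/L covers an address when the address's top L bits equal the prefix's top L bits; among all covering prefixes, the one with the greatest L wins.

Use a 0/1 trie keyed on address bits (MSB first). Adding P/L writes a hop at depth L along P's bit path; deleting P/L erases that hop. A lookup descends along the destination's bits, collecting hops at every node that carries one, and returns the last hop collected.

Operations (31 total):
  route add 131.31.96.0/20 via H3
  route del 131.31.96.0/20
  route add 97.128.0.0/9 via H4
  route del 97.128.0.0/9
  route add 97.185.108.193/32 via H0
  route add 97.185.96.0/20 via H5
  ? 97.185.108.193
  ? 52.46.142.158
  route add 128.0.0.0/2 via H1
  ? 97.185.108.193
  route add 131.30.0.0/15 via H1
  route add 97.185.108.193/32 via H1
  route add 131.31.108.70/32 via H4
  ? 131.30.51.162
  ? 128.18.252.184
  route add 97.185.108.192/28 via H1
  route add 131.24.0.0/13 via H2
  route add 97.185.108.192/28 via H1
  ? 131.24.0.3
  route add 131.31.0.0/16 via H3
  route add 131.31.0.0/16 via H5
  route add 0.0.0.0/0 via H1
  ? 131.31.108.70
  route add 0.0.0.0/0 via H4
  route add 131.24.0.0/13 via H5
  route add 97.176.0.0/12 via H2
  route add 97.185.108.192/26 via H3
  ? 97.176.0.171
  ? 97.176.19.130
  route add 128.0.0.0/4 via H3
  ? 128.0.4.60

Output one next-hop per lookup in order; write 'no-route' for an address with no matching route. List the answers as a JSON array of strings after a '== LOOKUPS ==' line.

Process each operation:
  add 131.31.96.0/20 -> H3 at depth 20
  del 131.31.96.0/20 (clear depth 20)
  add 97.128.0.0/9 -> H4 at depth 9
  del 97.128.0.0/9 (clear depth 9)
  add 97.185.108.193/32 -> H0 at depth 32
  add 97.185.96.0/20 -> H5 at depth 20
  Q 97.185.108.193: descend 01100001101110010110110011000001 ; hops seen [H5,H0] ; pick H0
  Q 52.46.142.158: descend 0 ; hops seen [∅] ; pick no-route
  add 128.0.0.0/2 -> H1 at depth 2
  Q 97.185.108.193: descend 01100001101110010110110011000001 ; hops seen [H5,H0] ; pick H0
  add 131.30.0.0/15 -> H1 at depth 15
  add 97.185.108.193/32 -> H1 at depth 32
  add 131.31.108.70/32 -> H4 at depth 32
  Q 131.30.51.162: descend 100000110001111 ; hops seen [H1,H1] ; pick H1
  Q 128.18.252.184: descend 100000 ; hops seen [H1] ; pick H1
  add 97.185.108.192/28 -> H1 at depth 28
  add 131.24.0.0/13 -> H2 at depth 13
  add 97.185.108.192/28 -> H1 at depth 28
  Q 131.24.0.3: descend 1000001100011 ; hops seen [H1,H2] ; pick H2
  add 131.31.0.0/16 -> H3 at depth 16
  add 131.31.0.0/16 -> H5 at depth 16
  add 0.0.0.0/0 -> H1 at depth 0
  Q 131.31.108.70: descend 10000011000111110110110001000110 ; hops seen [H1,H1,H2,H1,H5,H4] ; pick H4
  add 0.0.0.0/0 -> H4 at depth 0
  add 131.24.0.0/13 -> H5 at depth 13
  add 97.176.0.0/12 -> H2 at depth 12
  add 97.185.108.192/26 -> H3 at depth 26
  Q 97.176.0.171: descend 011000011011 ; hops seen [H4,H2] ; pick H2
  Q 97.176.19.130: descend 011000011011 ; hops seen [H4,H2] ; pick H2
  add 128.0.0.0/4 -> H3 at depth 4
  Q 128.0.4.60: descend 100000 ; hops seen [H4,H1,H3] ; pick H3

== LOOKUPS ==
["H0","no-route","H0","H1","H1","H2","H4","H2","H2","H3"]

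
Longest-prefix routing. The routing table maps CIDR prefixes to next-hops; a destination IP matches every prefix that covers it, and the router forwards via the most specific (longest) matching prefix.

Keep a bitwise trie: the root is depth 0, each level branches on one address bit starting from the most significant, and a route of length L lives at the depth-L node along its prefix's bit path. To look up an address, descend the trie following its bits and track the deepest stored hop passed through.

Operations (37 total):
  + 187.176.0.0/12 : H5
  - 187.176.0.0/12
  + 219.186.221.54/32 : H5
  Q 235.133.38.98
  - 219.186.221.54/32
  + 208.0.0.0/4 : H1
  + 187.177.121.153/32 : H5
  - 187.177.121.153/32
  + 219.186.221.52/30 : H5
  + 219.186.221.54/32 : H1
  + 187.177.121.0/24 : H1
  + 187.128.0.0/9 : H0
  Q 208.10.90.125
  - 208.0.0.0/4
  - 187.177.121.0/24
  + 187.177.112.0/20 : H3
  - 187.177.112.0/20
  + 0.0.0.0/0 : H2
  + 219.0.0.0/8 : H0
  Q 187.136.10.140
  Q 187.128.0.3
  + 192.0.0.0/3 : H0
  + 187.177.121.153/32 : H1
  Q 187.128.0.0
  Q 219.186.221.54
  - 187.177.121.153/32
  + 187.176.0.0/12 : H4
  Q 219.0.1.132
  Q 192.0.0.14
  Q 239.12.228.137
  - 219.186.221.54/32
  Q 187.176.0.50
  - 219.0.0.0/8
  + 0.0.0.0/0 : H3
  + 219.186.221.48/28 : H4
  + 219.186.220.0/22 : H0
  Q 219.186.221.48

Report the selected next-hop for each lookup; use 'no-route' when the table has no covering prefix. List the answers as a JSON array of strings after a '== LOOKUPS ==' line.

Trace:
  add 187.176.0.0/12 -> H5 at depth 12
  del 187.176.0.0/12 (clear depth 12)
  add 219.186.221.54/32 -> H5 at depth 32
  lookup 235.133.38.98: bits 11 walk d0:-→d1:-→d2:- -> no-route
  del 219.186.221.54/32 (clear depth 32)
  add 208.0.0.0/4 -> H1 at depth 4
  add 187.177.121.153/32 -> H5 at depth 32
  del 187.177.121.153/32 (clear depth 32)
  add 219.186.221.52/30 -> H5 at depth 30
  add 219.186.221.54/32 -> H1 at depth 32
  add 187.177.121.0/24 -> H1 at depth 24
  add 187.128.0.0/9 -> H0 at depth 9
  lookup 208.10.90.125: bits 1101 walk d0:-→d1:-→d2:-→d3:-→d4:H1 -> H1
  del 208.0.0.0/4 (clear depth 4)
  del 187.177.121.0/24 (clear depth 24)
  add 187.177.112.0/20 -> H3 at depth 20
  del 187.177.112.0/20 (clear depth 20)
  add 0.0.0.0/0 -> H2 at depth 0
  add 219.0.0.0/8 -> H0 at depth 8
  lookup 187.136.10.140: bits 1011101110 walk d0:H2→d1:-→d2:-→d3:-→d4:-→d5:-→d6:-→d7:-→d8:-→d9:H0→d10:- -> H0
  lookup 187.128.0.3: bits 1011101110 walk d0:H2→d1:-→d2:-→d3:-→d4:-→d5:-→d6:-→d7:-→d8:-→d9:H0→d10:- -> H0
  add 192.0.0.0/3 -> H0 at depth 3
  add 187.177.121.153/32 -> H1 at depth 32
  lookup 187.128.0.0: bits 1011101110 walk d0:H2→d1:-→d2:-→d3:-→d4:-→d5:-→d6:-→d7:-→d8:-→d9:H0→d10:- -> H0
  lookup 219.186.221.54: bits 11011011101110101101110100110110 walk d0:H2→d1:-→d2:-→d3:H0→d4:-→d5:-→d6:-→d7:-→d8:H0→d9:-→d10:-→d11:-→d12:-→d13:-→d14:-→d15:-→d16:-→d17:-→d18:-→d19:-→d20:-→d21:-→d22:-→d23:-→d24:-→d25:-→d26:-→d27:-→d28:-→d29:-→d30:H5→d31:-→d32:H1 -> H1
  del 187.177.121.153/32 (clear depth 32)
  add 187.176.0.0/12 -> H4 at depth 12
  lookup 219.0.1.132: bits 11011011 walk d0:H2→d1:-→d2:-→d3:H0→d4:-→d5:-→d6:-→d7:-→d8:H0 -> H0
  lookup 192.0.0.14: bits 110 walk d0:H2→d1:-→d2:-→d3:H0 -> H0
  lookup 239.12.228.137: bits 11 walk d0:H2→d1:-→d2:- -> H2
  del 219.186.221.54/32 (clear depth 32)
  lookup 187.176.0.50: bits 101110111011000 walk d0:H2→d1:-→d2:-→d3:-→d4:-→d5:-→d6:-→d7:-→d8:-→d9:H0→d10:-→d11:-→d12:H4→d13:-→d14:-→d15:- -> H4
  del 219.0.0.0/8 (clear depth 8)
  add 0.0.0.0/0 -> H3 at depth 0
  add 219.186.221.48/28 -> H4 at depth 28
  add 219.186.220.0/22 -> H0 at depth 22
  lookup 219.186.221.48: bits 11011011101110101101110100110 walk d0:H3→d1:-→d2:-→d3:H0→d4:-→d5:-→d6:-→d7:-→d8:-→d9:-→d10:-→d11:-→d12:-→d13:-→d14:-→d15:-→d16:-→d17:-→d18:-→d19:-→d20:-→d21:-→d22:H0→d23:-→d24:-→d25:-→d26:-→d27:-→d28:H4→d29:- -> H4

== LOOKUPS ==
["no-route","H1","H0","H0","H0","H1","H0","H0","H2","H4","H4"]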